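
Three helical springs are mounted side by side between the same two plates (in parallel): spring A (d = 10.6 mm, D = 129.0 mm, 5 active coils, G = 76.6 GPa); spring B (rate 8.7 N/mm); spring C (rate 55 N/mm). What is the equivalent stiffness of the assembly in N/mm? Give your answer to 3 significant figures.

75.0 N/mm

k_A = Gd⁴/(8D³N_a) = (76.6×10³)(10.6⁴)/(8·129.0³·5) = 11.262 N/mm
Parallel: k_eq = 11.262 + 8.7 + 55 = 74.962 N/mm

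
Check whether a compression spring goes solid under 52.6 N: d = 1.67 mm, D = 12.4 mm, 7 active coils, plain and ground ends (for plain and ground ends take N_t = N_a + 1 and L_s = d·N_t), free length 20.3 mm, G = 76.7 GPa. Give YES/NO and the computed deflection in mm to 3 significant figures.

k = Gd⁴/(8D³N_a) = (76.7×10³)(1.67⁴)/(8·12.4³·7) = 5.5874 N/mm
N_t = 8; L_s = 1.67·8 = 13.36 mm; δ_solid = L₀ − L_s = 20.3 − 13.36 = 6.94 mm
δ = F/k = 52.6/5.5874 = 9.4141 mm
δ ≥ δ_solid → spring goes solid

YES, δ = 9.41 mm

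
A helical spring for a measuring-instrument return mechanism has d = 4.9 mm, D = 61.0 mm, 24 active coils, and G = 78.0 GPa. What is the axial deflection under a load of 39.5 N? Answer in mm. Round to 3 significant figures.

38.3 mm

k = Gd⁴/(8D³N_a) = (78.0×10³)(4.9⁴)/(8·61.0³·24) = 1.0318 N/mm
δ = F/k = 39.5 / 1.0318 = 38.283 mm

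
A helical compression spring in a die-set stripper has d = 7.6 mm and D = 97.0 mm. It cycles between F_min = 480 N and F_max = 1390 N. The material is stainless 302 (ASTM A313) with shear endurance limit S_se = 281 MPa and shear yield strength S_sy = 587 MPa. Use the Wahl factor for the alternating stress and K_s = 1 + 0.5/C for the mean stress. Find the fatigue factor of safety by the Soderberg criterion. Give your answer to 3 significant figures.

C = D/d = 97.0/7.6 = 12.7632; K_W = (4C−1)/(4C−4)+0.615/C = 1.1119; K_s = 1+0.5/C = 1.0392
F_a = (F_max−F_min)/2 = 455 N; F_m = (F_max+F_min)/2 = 935 N
τ_a = K_W·8F_aD/(πd³) = 1.1119 × 256.03 = 284.69 MPa
τ_m = K_s·8F_mD/(πd³) = 1.0392 × 526.12 = 546.73 MPa
Soderberg: 1/n_f = τ_a/S_se + τ_m/S_sy = 284.69/281 + 546.73/587 = 1.01312 + 0.93139 = 1.9445
n_f = 1/1.9445 = 0.5143

0.514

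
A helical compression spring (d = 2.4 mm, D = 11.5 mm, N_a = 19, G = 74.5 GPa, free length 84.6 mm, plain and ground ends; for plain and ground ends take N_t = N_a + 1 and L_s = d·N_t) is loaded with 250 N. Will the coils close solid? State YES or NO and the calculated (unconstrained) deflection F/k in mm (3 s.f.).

k = Gd⁴/(8D³N_a) = (74.5×10³)(2.4⁴)/(8·11.5³·19) = 10.692 N/mm
N_t = 20; L_s = 2.4·20 = 48 mm; δ_solid = L₀ − L_s = 84.6 − 48 = 36.6 mm
δ = F/k = 250/10.692 = 23.382 mm
δ < δ_solid → spring does not go solid

NO, δ = 23.4 mm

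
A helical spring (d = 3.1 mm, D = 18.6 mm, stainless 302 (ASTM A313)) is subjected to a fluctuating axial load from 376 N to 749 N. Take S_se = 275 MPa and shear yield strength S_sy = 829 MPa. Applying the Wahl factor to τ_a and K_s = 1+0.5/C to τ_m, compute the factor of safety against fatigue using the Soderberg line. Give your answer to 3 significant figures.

0.397

C = D/d = 18.6/3.1 = 6.0000; K_W = (4C−1)/(4C−4)+0.615/C = 1.2525; K_s = 1+0.5/C = 1.0833
F_a = (F_max−F_min)/2 = 186.5 N; F_m = (F_max+F_min)/2 = 562.5 N
τ_a = K_W·8F_aD/(πd³) = 1.2525 × 296.52 = 371.39 MPa
τ_m = K_s·8F_mD/(πd³) = 1.0833 × 894.31 = 968.84 MPa
Soderberg: 1/n_f = τ_a/S_se + τ_m/S_sy = 371.39/275 + 968.84/829 = 1.35049 + 1.16869 = 2.5192
n_f = 1/2.5192 = 0.397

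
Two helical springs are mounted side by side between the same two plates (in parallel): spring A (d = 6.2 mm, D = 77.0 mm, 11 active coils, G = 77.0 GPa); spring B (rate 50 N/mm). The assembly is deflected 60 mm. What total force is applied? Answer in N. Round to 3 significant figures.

k_A = Gd⁴/(8D³N_a) = (77.0×10³)(6.2⁴)/(8·77.0³·11) = 2.8321 N/mm
Parallel: k_eq = 2.8321 + 50 = 52.832 N/mm
F = k_eq·δ = 52.832·60 = 3169.9 N

3170 N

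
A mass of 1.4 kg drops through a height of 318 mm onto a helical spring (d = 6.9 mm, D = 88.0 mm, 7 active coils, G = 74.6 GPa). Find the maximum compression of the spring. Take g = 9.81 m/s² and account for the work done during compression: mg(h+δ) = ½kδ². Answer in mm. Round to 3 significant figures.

47.6 mm

k = Gd⁴/(8D³N_a) = (74.6×10³)(6.9⁴)/(8·88.0³·7) = 4.431 N/mm
W = mg = 1.4 × 9.81 = 13.734 N
½kδ² − Wδ − Wh = 0 → δ = (W + √(W² + 2kWh))/k
δ = (13.734 + √(188.62 + 38703.8))/4.431 = (13.734 + 197.21)/4.431 = 47.607 mm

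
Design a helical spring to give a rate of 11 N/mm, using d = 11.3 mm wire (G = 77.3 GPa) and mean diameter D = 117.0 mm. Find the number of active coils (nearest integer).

N_a = Gd⁴/(8D³k) = (77.3×10³ × 11.3⁴)/(8 × 117.0³ × 11)
    = 1.26036e+09 / 1.40942e+08 = 8.942 → 9 coils

9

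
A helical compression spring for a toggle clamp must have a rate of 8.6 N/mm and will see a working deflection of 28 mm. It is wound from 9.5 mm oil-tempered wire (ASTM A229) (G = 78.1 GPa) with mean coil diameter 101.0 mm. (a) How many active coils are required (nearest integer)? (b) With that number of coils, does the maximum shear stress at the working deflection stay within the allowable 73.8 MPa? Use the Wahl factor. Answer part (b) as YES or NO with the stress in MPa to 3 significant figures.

(a) 9 coils; (b) NO, τ_max = 81.8 MPa

N_a = Gd⁴/(8D³k) = (78.1×10³)(9.5⁴)/(8·101.0³·8.6) = 8.974 → N_a = 9
Actual rate k = Gd⁴/(8D³·9) = 8.5753 N/mm
Working load F = kδ = 8.5753·28 = 240.11 N
C = 101.0/9.5 = 10.6316; K_W = (4C−1)/(4C−4)+0.615/C = 1.1357
τ_max = K_W·8FD/(πd³) = 1.1357·72.027 = 81.803 MPa
τ_max > 73.8 MPa → exceeds allowable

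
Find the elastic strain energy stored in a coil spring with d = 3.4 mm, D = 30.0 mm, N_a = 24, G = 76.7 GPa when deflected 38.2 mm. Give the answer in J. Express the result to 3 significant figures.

1.44 J

k = Gd⁴/(8D³N_a) = (76.7×10³)(3.4⁴)/(8·30.0³·24) = 1.9772 N/mm
U = ½kδ² = 0.5 × 1.9772 × 38.2² = 1442.6 N·mm = 1.4426 J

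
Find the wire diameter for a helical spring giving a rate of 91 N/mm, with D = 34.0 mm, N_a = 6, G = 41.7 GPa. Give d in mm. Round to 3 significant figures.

8.01 mm

d = (8D³N_a·k / G)^(1/4) = (8·34.0³·6·91 / (41.7×10³))^0.25
  = (4117)^0.25 = 8.0102 mm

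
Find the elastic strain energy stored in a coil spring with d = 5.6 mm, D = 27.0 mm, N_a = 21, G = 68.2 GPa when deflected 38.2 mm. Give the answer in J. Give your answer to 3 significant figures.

14.8 J

k = Gd⁴/(8D³N_a) = (68.2×10³)(5.6⁴)/(8·27.0³·21) = 20.283 N/mm
U = ½kδ² = 0.5 × 20.283 × 38.2² = 14799 N·mm = 14.799 J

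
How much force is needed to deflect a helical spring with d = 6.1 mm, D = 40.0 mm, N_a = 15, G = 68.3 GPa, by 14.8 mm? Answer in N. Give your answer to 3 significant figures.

182 N

k = Gd⁴/(8D³N_a) = (68.3×10³)(6.1⁴)/(8·40.0³·15) = 12.313 N/mm
F = k·δ = 12.313 × 14.8 = 182.24 N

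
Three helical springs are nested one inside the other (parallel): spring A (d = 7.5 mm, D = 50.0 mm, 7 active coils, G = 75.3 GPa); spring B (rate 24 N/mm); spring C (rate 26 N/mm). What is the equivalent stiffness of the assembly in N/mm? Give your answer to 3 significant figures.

k_A = Gd⁴/(8D³N_a) = (75.3×10³)(7.5⁴)/(8·50.0³·7) = 34.036 N/mm
Parallel: k_eq = 34.036 + 24 + 26 = 84.036 N/mm

84.0 N/mm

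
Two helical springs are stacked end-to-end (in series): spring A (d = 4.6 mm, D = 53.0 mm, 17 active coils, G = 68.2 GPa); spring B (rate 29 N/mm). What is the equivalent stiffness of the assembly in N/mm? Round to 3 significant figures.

1.43 N/mm

k_A = Gd⁴/(8D³N_a) = (68.2×10³)(4.6⁴)/(8·53.0³·17) = 1.5082 N/mm
Series: 1/k_eq = 1/1.5082 + 1/29 = 0.69754; k_eq = 1.4336 N/mm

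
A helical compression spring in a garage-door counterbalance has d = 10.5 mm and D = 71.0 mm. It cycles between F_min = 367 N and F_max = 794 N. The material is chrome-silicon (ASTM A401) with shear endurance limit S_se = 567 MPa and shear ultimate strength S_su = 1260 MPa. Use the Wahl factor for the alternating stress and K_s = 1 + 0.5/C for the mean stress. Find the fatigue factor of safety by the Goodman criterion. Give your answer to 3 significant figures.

C = D/d = 71.0/10.5 = 6.7619; K_W = (4C−1)/(4C−4)+0.615/C = 1.2211; K_s = 1+0.5/C = 1.0739
F_a = (F_max−F_min)/2 = 213.5 N; F_m = (F_max+F_min)/2 = 580.5 N
τ_a = K_W·8F_aD/(πd³) = 1.2211 × 33.345 = 40.718 MPa
τ_m = K_s·8F_mD/(πd³) = 1.0739 × 90.664 = 97.368 MPa
Goodman: 1/n_f = τ_a/S_se + τ_m/S_su = 40.718/567 + 97.368/1260 = 0.07181 + 0.07728 = 0.14909
n_f = 1/0.14909 = 6.707

6.71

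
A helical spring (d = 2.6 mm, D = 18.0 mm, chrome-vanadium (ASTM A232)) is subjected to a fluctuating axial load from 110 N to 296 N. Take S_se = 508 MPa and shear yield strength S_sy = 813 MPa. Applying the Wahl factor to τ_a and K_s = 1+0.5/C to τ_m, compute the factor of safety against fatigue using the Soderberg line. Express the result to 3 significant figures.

0.782

C = D/d = 18.0/2.6 = 6.9231; K_W = (4C−1)/(4C−4)+0.615/C = 1.2155; K_s = 1+0.5/C = 1.0722
F_a = (F_max−F_min)/2 = 93 N; F_m = (F_max+F_min)/2 = 203 N
τ_a = K_W·8F_aD/(πd³) = 1.2155 × 242.54 = 294.79 MPa
τ_m = K_s·8F_mD/(πd³) = 1.0722 × 529.41 = 567.64 MPa
Soderberg: 1/n_f = τ_a/S_se + τ_m/S_sy = 294.79/508 + 567.64/813 = 0.58030 + 0.69820 = 1.2785
n_f = 1/1.2785 = 0.7822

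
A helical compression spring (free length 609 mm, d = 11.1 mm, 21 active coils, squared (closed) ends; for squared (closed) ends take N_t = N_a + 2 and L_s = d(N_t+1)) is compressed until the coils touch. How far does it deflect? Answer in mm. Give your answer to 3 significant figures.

N_t = 23; L_s = 11.1·24 = 266.4 mm
δ_solid = L₀ − L_s = 609 − 266.4 = 342.6 mm

343 mm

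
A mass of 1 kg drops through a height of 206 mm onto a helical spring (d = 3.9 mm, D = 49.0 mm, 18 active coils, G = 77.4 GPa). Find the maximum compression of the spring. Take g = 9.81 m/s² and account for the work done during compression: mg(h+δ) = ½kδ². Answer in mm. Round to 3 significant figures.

71.8 mm

k = Gd⁴/(8D³N_a) = (77.4×10³)(3.9⁴)/(8·49.0³·18) = 1.0569 N/mm
W = mg = 1 × 9.81 = 9.81 N
½kδ² − Wδ − Wh = 0 → δ = (W + √(W² + 2kWh))/k
δ = (9.81 + √(96.236 + 4271.84))/1.0569 = (9.81 + 66.091)/1.0569 = 71.813 mm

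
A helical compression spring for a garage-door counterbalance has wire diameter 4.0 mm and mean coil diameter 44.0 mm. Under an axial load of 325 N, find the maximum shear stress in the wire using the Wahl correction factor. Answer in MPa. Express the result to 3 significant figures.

Spring index C = D/d = 44.0/4.0 = 11.0000
K_W = (4C−1)/(4C−4) + 0.615/C = 43.000/40.000 + 0.0559 = 1.1309
τ₀ = 8FD/(πd³) = 8·325·44.0/(π·4.0³) = 114400/201.06 = 568.98 MPa
τ_max = K·τ₀ = 1.1309 × 568.98 = 643.46 MPa

643 MPa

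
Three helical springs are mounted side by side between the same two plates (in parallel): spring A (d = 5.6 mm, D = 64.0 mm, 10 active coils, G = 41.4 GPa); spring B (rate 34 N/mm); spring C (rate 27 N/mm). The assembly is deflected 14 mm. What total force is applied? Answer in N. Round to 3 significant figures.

881 N

k_A = Gd⁴/(8D³N_a) = (41.4×10³)(5.6⁴)/(8·64.0³·10) = 1.9414 N/mm
Parallel: k_eq = 1.9414 + 34 + 27 = 62.941 N/mm
F = k_eq·δ = 62.941·14 = 881.18 N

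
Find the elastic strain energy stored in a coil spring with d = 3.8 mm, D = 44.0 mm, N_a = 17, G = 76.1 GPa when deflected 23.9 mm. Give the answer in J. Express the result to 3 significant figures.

k = Gd⁴/(8D³N_a) = (76.1×10³)(3.8⁴)/(8·44.0³·17) = 1.3697 N/mm
U = ½kδ² = 0.5 × 1.3697 × 23.9² = 391.19 N·mm = 0.39119 J

0.391 J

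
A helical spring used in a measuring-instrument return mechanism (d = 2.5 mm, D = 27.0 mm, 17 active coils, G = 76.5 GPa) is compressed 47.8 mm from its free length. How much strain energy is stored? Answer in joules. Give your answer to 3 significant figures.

1.28 J

k = Gd⁴/(8D³N_a) = (76.5×10³)(2.5⁴)/(8·27.0³·17) = 1.1163 N/mm
U = ½kδ² = 0.5 × 1.1163 × 47.8² = 1275.3 N·mm = 1.2753 J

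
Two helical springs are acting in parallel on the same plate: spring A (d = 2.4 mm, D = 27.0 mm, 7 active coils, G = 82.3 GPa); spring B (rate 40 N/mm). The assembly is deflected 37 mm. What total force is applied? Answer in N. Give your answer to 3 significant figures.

1570 N

k_A = Gd⁴/(8D³N_a) = (82.3×10³)(2.4⁴)/(8·27.0³·7) = 2.4772 N/mm
Parallel: k_eq = 2.4772 + 40 = 42.477 N/mm
F = k_eq·δ = 42.477·37 = 1571.7 N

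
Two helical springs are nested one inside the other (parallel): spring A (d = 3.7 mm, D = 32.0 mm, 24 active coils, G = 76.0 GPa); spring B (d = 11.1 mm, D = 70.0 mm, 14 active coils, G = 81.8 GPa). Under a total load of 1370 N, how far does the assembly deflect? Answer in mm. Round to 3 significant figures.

39.6 mm

k_A = Gd⁴/(8D³N_a) = (76.0×10³)(3.7⁴)/(8·32.0³·24) = 2.264 N/mm
k_B = Gd⁴/(8D³N_a) = (81.8×10³)(11.1⁴)/(8·70.0³·14) = 32.325 N/mm
Parallel: k_eq = 2.264 + 32.325 = 34.589 N/mm
δ = F/k_eq = 1370/34.589 = 39.608 mm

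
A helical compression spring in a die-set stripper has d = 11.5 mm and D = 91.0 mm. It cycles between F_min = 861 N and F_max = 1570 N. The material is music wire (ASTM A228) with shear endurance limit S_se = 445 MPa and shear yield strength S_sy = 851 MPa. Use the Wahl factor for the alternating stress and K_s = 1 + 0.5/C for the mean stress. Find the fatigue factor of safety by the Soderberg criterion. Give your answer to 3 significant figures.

2.66

C = D/d = 91.0/11.5 = 7.9130; K_W = (4C−1)/(4C−4)+0.615/C = 1.1862; K_s = 1+0.5/C = 1.0632
F_a = (F_max−F_min)/2 = 354.5 N; F_m = (F_max+F_min)/2 = 1215.5 N
τ_a = K_W·8F_aD/(πd³) = 1.1862 × 54.014 = 64.072 MPa
τ_m = K_s·8F_mD/(πd³) = 1.0632 × 185.2 = 196.9 MPa
Soderberg: 1/n_f = τ_a/S_se + τ_m/S_sy = 64.072/445 + 196.9/851 = 0.14398 + 0.23138 = 0.37536
n_f = 1/0.37536 = 2.664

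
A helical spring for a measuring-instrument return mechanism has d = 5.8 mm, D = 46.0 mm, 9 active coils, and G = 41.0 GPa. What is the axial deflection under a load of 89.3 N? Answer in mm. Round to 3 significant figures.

k = Gd⁴/(8D³N_a) = (41.0×10³)(5.8⁴)/(8·46.0³·9) = 6.6205 N/mm
δ = F/k = 89.3 / 6.6205 = 13.488 mm

13.5 mm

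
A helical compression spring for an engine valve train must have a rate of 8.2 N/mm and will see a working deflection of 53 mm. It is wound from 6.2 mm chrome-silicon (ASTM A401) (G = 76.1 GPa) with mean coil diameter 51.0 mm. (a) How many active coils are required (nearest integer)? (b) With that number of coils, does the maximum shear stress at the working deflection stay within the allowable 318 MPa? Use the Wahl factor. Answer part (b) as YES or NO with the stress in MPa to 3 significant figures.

N_a = Gd⁴/(8D³k) = (76.1×10³)(6.2⁴)/(8·51.0³·8.2) = 12.92 → N_a = 13
Actual rate k = Gd⁴/(8D³·13) = 8.1509 N/mm
Working load F = kδ = 8.1509·53 = 432 N
C = 51.0/6.2 = 8.2258; K_W = (4C−1)/(4C−4)+0.615/C = 1.1786
τ_max = K_W·8FD/(πd³) = 1.1786·235.41 = 277.44 MPa
τ_max ≤ 318 MPa → acceptable

(a) 13 coils; (b) YES, τ_max = 277 MPa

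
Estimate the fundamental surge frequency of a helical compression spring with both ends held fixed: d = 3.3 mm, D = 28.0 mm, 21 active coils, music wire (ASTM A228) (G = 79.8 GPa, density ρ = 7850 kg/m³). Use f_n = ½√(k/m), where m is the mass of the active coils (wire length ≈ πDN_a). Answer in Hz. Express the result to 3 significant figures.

71.9 Hz

k = Gd⁴/(8D³N_a) = (79.8×10³)(3.3⁴)/(8·28.0³·21) = 2.5661 N/mm = 2566.1 N/m
Wire length L = πDN_a = π·28.0·21 = 1847.3 mm
m = ρ·(πd²/4)·L = 7850 × 8.553×10⁻⁶ m² × 1.8473 m = 0.12403 kg
f_n = ½√(k/m) = 0.5·√(2566.1/0.12403) = 0.5·√(20690) = 71.92 Hz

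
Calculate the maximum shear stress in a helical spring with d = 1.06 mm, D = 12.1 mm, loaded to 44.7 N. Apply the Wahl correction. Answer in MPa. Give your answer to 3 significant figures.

Spring index C = D/d = 12.1/1.06 = 11.4151
K_W = (4C−1)/(4C−4) + 0.615/C = 44.660/41.660 + 0.0539 = 1.1259
τ₀ = 8FD/(πd³) = 8·44.7·12.1/(π·1.06³) = 4326.96/3.7417 = 1156.4 MPa
τ_max = K·τ₀ = 1.1259 × 1156.4 = 1302 MPa

1300 MPa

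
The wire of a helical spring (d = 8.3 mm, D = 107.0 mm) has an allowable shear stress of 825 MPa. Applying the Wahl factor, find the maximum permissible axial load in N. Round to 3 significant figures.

1560 N

C = D/d = 107.0/8.3 = 12.8916
K_W = (4C−1)/(4C−4) + 0.615/C = 50.566/47.566 + 0.0477 = 1.1108
τ_max = K·8FD/(πd³) → F_max = τ_allow·πd³/(8DK)
F_max = 825·π·8.3³/(8·107.0·1.1108) = 1.482e+06/950.82 = 1558.6 N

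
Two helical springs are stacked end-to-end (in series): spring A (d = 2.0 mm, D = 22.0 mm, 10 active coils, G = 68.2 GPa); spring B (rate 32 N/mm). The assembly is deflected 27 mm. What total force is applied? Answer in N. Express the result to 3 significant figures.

k_A = Gd⁴/(8D³N_a) = (68.2×10³)(2.0⁴)/(8·22.0³·10) = 1.281 N/mm
Series: 1/k_eq = 1/1.281 + 1/32 = 0.8119; k_eq = 1.2317 N/mm
F = k_eq·δ = 1.2317·27 = 33.256 N

33.3 N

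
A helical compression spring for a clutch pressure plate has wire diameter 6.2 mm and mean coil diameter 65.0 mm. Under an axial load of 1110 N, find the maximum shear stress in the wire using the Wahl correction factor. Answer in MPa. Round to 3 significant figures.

Spring index C = D/d = 65.0/6.2 = 10.4839
K_W = (4C−1)/(4C−4) + 0.615/C = 40.935/37.935 + 0.0587 = 1.1377
τ₀ = 8FD/(πd³) = 8·1110·65.0/(π·6.2³) = 577200/748.73 = 770.91 MPa
τ_max = K·τ₀ = 1.1377 × 770.91 = 877.09 MPa

877 MPa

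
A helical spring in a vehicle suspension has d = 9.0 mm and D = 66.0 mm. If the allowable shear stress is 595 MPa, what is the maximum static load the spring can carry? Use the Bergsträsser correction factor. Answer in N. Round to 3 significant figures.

C = D/d = 66.0/9.0 = 7.3333
K_B = (4C+2)/(4C−3) = 31.333/26.333 = 1.1899
τ_max = K·8FD/(πd³) → F_max = τ_allow·πd³/(8DK)
F_max = 595·π·9.0³/(8·66.0·1.1899) = 1.3627e+06/628.25 = 2169 N

2170 N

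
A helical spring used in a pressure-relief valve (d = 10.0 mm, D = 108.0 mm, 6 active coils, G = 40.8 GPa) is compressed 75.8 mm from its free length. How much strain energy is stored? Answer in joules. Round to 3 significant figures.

k = Gd⁴/(8D³N_a) = (40.8×10³)(10.0⁴)/(8·108.0³·6) = 6.7476 N/mm
U = ½kδ² = 0.5 × 6.7476 × 75.8² = 19385 N·mm = 19.385 J

19.4 J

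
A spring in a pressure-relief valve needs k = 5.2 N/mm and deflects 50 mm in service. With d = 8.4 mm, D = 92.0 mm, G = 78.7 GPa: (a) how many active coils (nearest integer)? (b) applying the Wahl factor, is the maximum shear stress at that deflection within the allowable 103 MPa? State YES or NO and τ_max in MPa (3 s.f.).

(a) 12 coils; (b) NO, τ_max = 117 MPa

N_a = Gd⁴/(8D³k) = (78.7×10³)(8.4⁴)/(8·92.0³·5.2) = 12.1 → N_a = 12
Actual rate k = Gd⁴/(8D³·12) = 5.2415 N/mm
Working load F = kδ = 5.2415·50 = 262.08 N
C = 92.0/8.4 = 10.9524; K_W = (4C−1)/(4C−4)+0.615/C = 1.1315
τ_max = K_W·8FD/(πd³) = 1.1315·103.59 = 117.21 MPa
τ_max > 103 MPa → exceeds allowable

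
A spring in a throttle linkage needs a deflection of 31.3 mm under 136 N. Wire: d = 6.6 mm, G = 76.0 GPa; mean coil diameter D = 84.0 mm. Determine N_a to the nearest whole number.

7

Required rate k = F/δ = 136/31.3 = 4.345 N/mm
N_a = Gd⁴/(8D³k) = (76.0×10³ × 6.6⁴)/(8 × 84.0³ × 4.345)
    = 1.44208e+08 / 2.06026e+07 = 6.999 → 7 coils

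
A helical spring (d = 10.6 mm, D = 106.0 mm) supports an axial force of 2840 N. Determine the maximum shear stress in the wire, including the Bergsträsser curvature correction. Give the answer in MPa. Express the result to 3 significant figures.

Spring index C = D/d = 106.0/10.6 = 10.0000
K_B = (4C+2)/(4C−3) = 42.000/37.000 = 1.1351
τ₀ = 8FD/(πd³) = 8·2840·106.0/(π·10.6³) = 2.40832e+06/3741.7 = 643.65 MPa
τ_max = K·τ₀ = 1.1351 × 643.65 = 730.62 MPa

731 MPa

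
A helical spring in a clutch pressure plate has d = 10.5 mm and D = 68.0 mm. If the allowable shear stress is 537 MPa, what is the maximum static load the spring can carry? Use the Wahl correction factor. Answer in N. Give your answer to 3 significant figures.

C = D/d = 68.0/10.5 = 6.4762
K_W = (4C−1)/(4C−4) + 0.615/C = 24.905/21.905 + 0.0950 = 1.2319
τ_max = K·8FD/(πd³) → F_max = τ_allow·πd³/(8DK)
F_max = 537·π·10.5³/(8·68.0·1.2319) = 1.953e+06/670.16 = 2914.1 N

2910 N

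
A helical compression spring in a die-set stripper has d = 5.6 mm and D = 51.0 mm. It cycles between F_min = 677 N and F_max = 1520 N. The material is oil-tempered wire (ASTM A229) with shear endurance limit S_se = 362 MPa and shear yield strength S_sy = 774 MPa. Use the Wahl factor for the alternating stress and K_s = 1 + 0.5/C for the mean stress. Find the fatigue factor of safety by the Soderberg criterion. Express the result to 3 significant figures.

0.475

C = D/d = 51.0/5.6 = 9.1071; K_W = (4C−1)/(4C−4)+0.615/C = 1.1600; K_s = 1+0.5/C = 1.0549
F_a = (F_max−F_min)/2 = 421.5 N; F_m = (F_max+F_min)/2 = 1098.5 N
τ_a = K_W·8F_aD/(πd³) = 1.1600 × 311.71 = 361.59 MPa
τ_m = K_s·8F_mD/(πd³) = 1.0549 × 812.36 = 856.96 MPa
Soderberg: 1/n_f = τ_a/S_se + τ_m/S_sy = 361.59/362 + 856.96/774 = 0.99887 + 1.10718 = 2.106
n_f = 1/2.106 = 0.4748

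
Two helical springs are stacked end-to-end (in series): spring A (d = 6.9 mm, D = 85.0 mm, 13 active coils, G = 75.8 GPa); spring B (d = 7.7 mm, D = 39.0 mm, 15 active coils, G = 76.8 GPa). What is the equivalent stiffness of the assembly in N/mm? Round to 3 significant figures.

2.51 N/mm

k_A = Gd⁴/(8D³N_a) = (75.8×10³)(6.9⁴)/(8·85.0³·13) = 2.6901 N/mm
k_B = Gd⁴/(8D³N_a) = (76.8×10³)(7.7⁴)/(8·39.0³·15) = 37.927 N/mm
Series: 1/k_eq = 1/2.6901 + 1/37.927 = 0.39809; k_eq = 2.512 N/mm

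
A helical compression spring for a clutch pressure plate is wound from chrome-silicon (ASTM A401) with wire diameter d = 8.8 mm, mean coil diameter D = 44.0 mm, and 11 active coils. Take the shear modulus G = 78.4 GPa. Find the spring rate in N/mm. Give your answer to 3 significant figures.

62.7 N/mm

k = Gd⁴/(8D³N_a) = (78.4×10³ × 8.8⁴) / (8 × 44.0³ × 11)
  = 4.70161e+08 / 7.49619e+06 = 62.72 N/mm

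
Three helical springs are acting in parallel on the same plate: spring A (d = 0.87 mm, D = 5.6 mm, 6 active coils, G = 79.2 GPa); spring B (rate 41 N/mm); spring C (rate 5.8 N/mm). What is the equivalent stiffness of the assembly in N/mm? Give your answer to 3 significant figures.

52.2 N/mm

k_A = Gd⁴/(8D³N_a) = (79.2×10³)(0.87⁴)/(8·5.6³·6) = 5.3827 N/mm
Parallel: k_eq = 5.3827 + 41 + 5.8 = 52.183 N/mm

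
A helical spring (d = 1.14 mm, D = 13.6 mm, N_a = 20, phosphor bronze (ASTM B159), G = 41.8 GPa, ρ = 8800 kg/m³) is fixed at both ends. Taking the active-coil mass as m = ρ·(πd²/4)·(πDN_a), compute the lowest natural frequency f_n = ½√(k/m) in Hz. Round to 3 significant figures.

75.6 Hz

k = Gd⁴/(8D³N_a) = (41.8×10³)(1.14⁴)/(8·13.6³·20) = 0.17541 N/mm = 175.41 N/m
Wire length L = πDN_a = π·13.6·20 = 854.51 mm
m = ρ·(πd²/4)·L = 8800 × 1.0207×10⁻⁶ m² × 0.85451 m = 0.0076754 kg
f_n = ½√(k/m) = 0.5·√(175.41/0.0076754) = 0.5·√(22854) = 75.587 Hz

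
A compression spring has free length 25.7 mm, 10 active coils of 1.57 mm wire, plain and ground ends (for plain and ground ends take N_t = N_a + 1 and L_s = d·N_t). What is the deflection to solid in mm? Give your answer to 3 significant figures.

8.43 mm

N_t = 11; L_s = 1.57·11 = 17.27 mm
δ_solid = L₀ − L_s = 25.7 − 17.27 = 8.43 mm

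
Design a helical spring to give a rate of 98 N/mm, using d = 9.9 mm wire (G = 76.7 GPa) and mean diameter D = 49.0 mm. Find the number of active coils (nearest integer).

8

N_a = Gd⁴/(8D³k) = (76.7×10³ × 9.9⁴)/(8 × 49.0³ × 98)
    = 7.36777e+08 / 9.22368e+07 = 7.988 → 8 coils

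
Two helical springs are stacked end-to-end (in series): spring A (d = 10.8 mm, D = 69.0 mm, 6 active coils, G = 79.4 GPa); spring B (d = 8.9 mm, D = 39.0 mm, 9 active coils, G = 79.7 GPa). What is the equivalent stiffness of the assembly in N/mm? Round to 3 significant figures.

43.2 N/mm

k_A = Gd⁴/(8D³N_a) = (79.4×10³)(10.8⁴)/(8·69.0³·6) = 68.506 N/mm
k_B = Gd⁴/(8D³N_a) = (79.7×10³)(8.9⁴)/(8·39.0³·9) = 117.08 N/mm
Series: 1/k_eq = 1/68.506 + 1/117.08 = 0.023138; k_eq = 43.218 N/mm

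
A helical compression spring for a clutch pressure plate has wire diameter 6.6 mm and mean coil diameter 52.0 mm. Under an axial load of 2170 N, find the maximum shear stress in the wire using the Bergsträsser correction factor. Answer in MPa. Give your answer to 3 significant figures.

Spring index C = D/d = 52.0/6.6 = 7.8788
K_B = (4C+2)/(4C−3) = 33.515/28.515 = 1.1753
τ₀ = 8FD/(πd³) = 8·2170·52.0/(π·6.6³) = 902720/903.2 = 999.47 MPa
τ_max = K·τ₀ = 1.1753 × 999.47 = 1174.7 MPa

1170 MPa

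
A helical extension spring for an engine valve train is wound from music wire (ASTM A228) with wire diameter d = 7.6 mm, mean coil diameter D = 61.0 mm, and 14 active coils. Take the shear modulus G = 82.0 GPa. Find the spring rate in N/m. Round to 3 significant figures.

k = Gd⁴/(8D³N_a) = (82.0×10³ × 7.6⁴) / (8 × 61.0³ × 14)
  = 2.7357e+08 / 2.54219e+07 = 10.761 N/mm = 10761 N/m

10800 N/m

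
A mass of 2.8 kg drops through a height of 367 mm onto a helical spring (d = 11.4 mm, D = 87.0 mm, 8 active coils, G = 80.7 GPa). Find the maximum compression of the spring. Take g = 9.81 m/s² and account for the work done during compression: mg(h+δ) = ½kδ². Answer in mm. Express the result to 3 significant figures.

k = Gd⁴/(8D³N_a) = (80.7×10³)(11.4⁴)/(8·87.0³·8) = 32.341 N/mm
W = mg = 2.8 × 9.81 = 27.468 N
½kδ² − Wδ − Wh = 0 → δ = (W + √(W² + 2kWh))/k
δ = (27.468 + √(754.49 + 652046))/32.341 = (27.468 + 807.96)/32.341 = 25.832 mm

25.8 mm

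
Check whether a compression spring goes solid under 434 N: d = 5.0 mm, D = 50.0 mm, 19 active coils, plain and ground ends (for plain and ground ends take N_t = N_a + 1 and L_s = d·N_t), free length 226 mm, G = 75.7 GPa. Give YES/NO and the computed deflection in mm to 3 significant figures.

k = Gd⁴/(8D³N_a) = (75.7×10³)(5.0⁴)/(8·50.0³·19) = 2.4901 N/mm
N_t = 20; L_s = 5.0·20 = 100 mm; δ_solid = L₀ − L_s = 226 − 100 = 126 mm
δ = F/k = 434/2.4901 = 174.29 mm
δ ≥ δ_solid → spring goes solid

YES, δ = 174 mm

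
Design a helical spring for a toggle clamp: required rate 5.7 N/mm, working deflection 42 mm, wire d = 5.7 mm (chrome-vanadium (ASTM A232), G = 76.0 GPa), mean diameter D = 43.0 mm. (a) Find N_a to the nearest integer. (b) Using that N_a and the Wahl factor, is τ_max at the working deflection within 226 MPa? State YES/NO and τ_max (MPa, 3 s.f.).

N_a = Gd⁴/(8D³k) = (76.0×10³)(5.7⁴)/(8·43.0³·5.7) = 22.13 → N_a = 22
Actual rate k = Gd⁴/(8D³·22) = 5.7332 N/mm
Working load F = kδ = 5.7332·42 = 240.79 N
C = 43.0/5.7 = 7.5439; K_W = (4C−1)/(4C−4)+0.615/C = 1.1961
τ_max = K_W·8FD/(πd³) = 1.1961·142.37 = 170.3 MPa
τ_max ≤ 226 MPa → acceptable

(a) 22 coils; (b) YES, τ_max = 170 MPa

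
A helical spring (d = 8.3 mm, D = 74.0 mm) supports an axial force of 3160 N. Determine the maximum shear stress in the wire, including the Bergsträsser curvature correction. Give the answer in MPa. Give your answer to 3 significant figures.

1200 MPa

Spring index C = D/d = 74.0/8.3 = 8.9157
K_B = (4C+2)/(4C−3) = 37.663/32.663 = 1.1531
τ₀ = 8FD/(πd³) = 8·3160·74.0/(π·8.3³) = 1.87072e+06/1796.3 = 1041.4 MPa
τ_max = K·τ₀ = 1.1531 × 1041.4 = 1200.8 MPa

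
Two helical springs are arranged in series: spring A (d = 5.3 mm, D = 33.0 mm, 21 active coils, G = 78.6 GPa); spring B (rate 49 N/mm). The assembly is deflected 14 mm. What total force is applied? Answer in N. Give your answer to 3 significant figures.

119 N

k_A = Gd⁴/(8D³N_a) = (78.6×10³)(5.3⁴)/(8·33.0³·21) = 10.272 N/mm
Series: 1/k_eq = 1/10.272 + 1/49 = 0.11776; k_eq = 8.4922 N/mm
F = k_eq·δ = 8.4922·14 = 118.89 N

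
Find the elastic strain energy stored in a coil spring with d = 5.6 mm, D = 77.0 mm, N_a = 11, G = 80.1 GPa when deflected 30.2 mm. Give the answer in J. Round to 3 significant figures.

0.894 J

k = Gd⁴/(8D³N_a) = (80.1×10³)(5.6⁴)/(8·77.0³·11) = 1.9608 N/mm
U = ½kδ² = 0.5 × 1.9608 × 30.2² = 894.16 N·mm = 0.89416 J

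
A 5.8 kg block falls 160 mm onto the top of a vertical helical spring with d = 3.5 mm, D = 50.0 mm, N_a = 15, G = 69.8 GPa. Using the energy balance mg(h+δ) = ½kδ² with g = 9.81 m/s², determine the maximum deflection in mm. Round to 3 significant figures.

k = Gd⁴/(8D³N_a) = (69.8×10³)(3.5⁴)/(8·50.0³·15) = 0.69829 N/mm
W = mg = 5.8 × 9.81 = 56.898 N
½kδ² − Wδ − Wh = 0 → δ = (W + √(W² + 2kWh))/k
δ = (56.898 + √(3237.4 + 12714))/0.69829 = (56.898 + 126.3)/0.69829 = 262.35 mm

262 mm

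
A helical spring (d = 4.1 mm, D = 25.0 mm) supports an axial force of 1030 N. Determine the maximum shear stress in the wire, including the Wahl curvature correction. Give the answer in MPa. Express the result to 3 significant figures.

1190 MPa

Spring index C = D/d = 25.0/4.1 = 6.0976
K_W = (4C−1)/(4C−4) + 0.615/C = 23.390/20.390 + 0.1009 = 1.2480
τ₀ = 8FD/(πd³) = 8·1030·25.0/(π·4.1³) = 206000/216.52 = 951.41 MPa
τ_max = K·τ₀ = 1.2480 × 951.41 = 1187.3 MPa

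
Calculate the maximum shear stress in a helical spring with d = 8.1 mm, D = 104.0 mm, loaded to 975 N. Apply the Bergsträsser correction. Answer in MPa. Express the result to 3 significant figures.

536 MPa

Spring index C = D/d = 104.0/8.1 = 12.8395
K_B = (4C+2)/(4C−3) = 53.358/48.358 = 1.1034
τ₀ = 8FD/(πd³) = 8·975·104.0/(π·8.1³) = 811200/1669.6 = 485.87 MPa
τ_max = K·τ₀ = 1.1034 × 485.87 = 536.11 MPa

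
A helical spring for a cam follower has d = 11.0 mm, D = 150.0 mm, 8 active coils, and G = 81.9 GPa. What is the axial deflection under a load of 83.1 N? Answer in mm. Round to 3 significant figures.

k = Gd⁴/(8D³N_a) = (81.9×10³)(11.0⁴)/(8·150.0³·8) = 5.5514 N/mm
δ = F/k = 83.1 / 5.5514 = 14.969 mm

15.0 mm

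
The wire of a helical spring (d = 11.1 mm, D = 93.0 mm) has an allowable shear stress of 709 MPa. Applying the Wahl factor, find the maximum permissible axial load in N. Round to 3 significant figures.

3480 N

C = D/d = 93.0/11.1 = 8.3784
K_W = (4C−1)/(4C−4) + 0.615/C = 32.514/29.514 + 0.0734 = 1.1751
τ_max = K·8FD/(πd³) → F_max = τ_allow·πd³/(8DK)
F_max = 709·π·11.1³/(8·93.0·1.1751) = 3.0462e+06/874.24 = 3484.5 N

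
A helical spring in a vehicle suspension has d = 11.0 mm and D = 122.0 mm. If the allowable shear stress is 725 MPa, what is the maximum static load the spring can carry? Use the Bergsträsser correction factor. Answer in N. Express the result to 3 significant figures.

C = D/d = 122.0/11.0 = 11.0909
K_B = (4C+2)/(4C−3) = 46.364/41.364 = 1.1209
τ_max = K·8FD/(πd³) → F_max = τ_allow·πd³/(8DK)
F_max = 725·π·11.0³/(8·122.0·1.1209) = 3.0316e+06/1094 = 2771.1 N

2770 N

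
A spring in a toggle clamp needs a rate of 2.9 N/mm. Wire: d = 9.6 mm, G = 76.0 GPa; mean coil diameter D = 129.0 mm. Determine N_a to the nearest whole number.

N_a = Gd⁴/(8D³k) = (76.0×10³ × 9.6⁴)/(8 × 129.0³ × 2.9)
    = 6.45503e+08 / 4.98032e+07 = 12.96 → 13 coils

13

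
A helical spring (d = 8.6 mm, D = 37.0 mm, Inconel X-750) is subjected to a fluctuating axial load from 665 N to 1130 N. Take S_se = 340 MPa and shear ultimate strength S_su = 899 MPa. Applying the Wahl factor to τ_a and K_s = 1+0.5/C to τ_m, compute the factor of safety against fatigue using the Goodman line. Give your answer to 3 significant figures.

C = D/d = 37.0/8.6 = 4.3023; K_W = (4C−1)/(4C−4)+0.615/C = 1.3701; K_s = 1+0.5/C = 1.1162
F_a = (F_max−F_min)/2 = 232.5 N; F_m = (F_max+F_min)/2 = 897.5 N
τ_a = K_W·8F_aD/(πd³) = 1.3701 × 34.44 = 47.186 MPa
τ_m = K_s·8F_mD/(πd³) = 1.1162 × 132.95 = 148.4 MPa
Goodman: 1/n_f = τ_a/S_se + τ_m/S_su = 47.186/340 + 148.4/899 = 0.13878 + 0.16507 = 0.30385
n_f = 1/0.30385 = 3.291

3.29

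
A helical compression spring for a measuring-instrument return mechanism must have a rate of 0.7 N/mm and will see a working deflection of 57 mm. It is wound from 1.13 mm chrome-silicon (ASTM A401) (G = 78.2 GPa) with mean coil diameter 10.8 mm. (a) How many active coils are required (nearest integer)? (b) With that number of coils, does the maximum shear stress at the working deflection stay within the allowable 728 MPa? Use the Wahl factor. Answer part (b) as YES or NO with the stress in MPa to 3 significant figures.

(a) 18 coils; (b) NO, τ_max = 880 MPa

N_a = Gd⁴/(8D³k) = (78.2×10³)(1.13⁴)/(8·10.8³·0.7) = 18.07 → N_a = 18
Actual rate k = Gd⁴/(8D³·18) = 0.70289 N/mm
Working load F = kδ = 0.70289·57 = 40.065 N
C = 10.8/1.13 = 9.5575; K_W = (4C−1)/(4C−4)+0.615/C = 1.1520
τ_max = K_W·8FD/(πd³) = 1.1520·763.64 = 879.71 MPa
τ_max > 728 MPa → exceeds allowable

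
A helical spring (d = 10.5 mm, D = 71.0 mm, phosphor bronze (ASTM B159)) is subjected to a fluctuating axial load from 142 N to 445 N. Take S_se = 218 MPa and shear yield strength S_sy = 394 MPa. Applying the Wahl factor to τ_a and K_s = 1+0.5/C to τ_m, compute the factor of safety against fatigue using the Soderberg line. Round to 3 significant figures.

3.88

C = D/d = 71.0/10.5 = 6.7619; K_W = (4C−1)/(4C−4)+0.615/C = 1.2211; K_s = 1+0.5/C = 1.0739
F_a = (F_max−F_min)/2 = 151.5 N; F_m = (F_max+F_min)/2 = 293.5 N
τ_a = K_W·8F_aD/(πd³) = 1.2211 × 23.662 = 28.893 MPa
τ_m = K_s·8F_mD/(πd³) = 1.0739 × 45.839 = 49.229 MPa
Soderberg: 1/n_f = τ_a/S_se + τ_m/S_sy = 28.893/218 + 49.229/394 = 0.13254 + 0.12495 = 0.25749
n_f = 1/0.25749 = 3.884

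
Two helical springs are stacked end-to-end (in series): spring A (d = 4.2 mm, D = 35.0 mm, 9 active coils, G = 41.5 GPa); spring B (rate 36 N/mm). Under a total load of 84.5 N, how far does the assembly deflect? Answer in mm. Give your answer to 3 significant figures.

k_A = Gd⁴/(8D³N_a) = (41.5×10³)(4.2⁴)/(8·35.0³·9) = 4.1832 N/mm
Series: 1/k_eq = 1/4.1832 + 1/36 = 0.26683; k_eq = 3.7477 N/mm
δ = F/k_eq = 84.5/3.7477 = 22.547 mm

22.5 mm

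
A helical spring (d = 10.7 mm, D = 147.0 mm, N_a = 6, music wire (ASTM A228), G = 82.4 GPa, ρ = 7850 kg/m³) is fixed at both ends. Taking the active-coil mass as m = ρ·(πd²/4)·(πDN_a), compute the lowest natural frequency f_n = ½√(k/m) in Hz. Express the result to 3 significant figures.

k = Gd⁴/(8D³N_a) = (82.4×10³)(10.7⁴)/(8·147.0³·6) = 7.0838 N/mm = 7083.8 N/m
Wire length L = πDN_a = π·147.0·6 = 2770.9 mm
m = ρ·(πd²/4)·L = 7850 × 89.92×10⁻⁶ m² × 2.7709 m = 1.9559 kg
f_n = ½√(k/m) = 0.5·√(7083.8/1.9559) = 0.5·√(3621.8) = 30.091 Hz

30.1 Hz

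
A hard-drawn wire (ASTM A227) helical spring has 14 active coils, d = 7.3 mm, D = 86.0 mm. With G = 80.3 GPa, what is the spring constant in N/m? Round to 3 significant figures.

3200 N/m

k = Gd⁴/(8D³N_a) = (80.3×10³ × 7.3⁴) / (8 × 86.0³ × 14)
  = 2.28038e+08 / 7.12383e+07 = 3.2011 N/mm = 3201.1 N/m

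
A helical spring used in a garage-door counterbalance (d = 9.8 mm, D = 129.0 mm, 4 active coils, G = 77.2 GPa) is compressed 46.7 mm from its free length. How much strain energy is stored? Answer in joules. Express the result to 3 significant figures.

11.3 J

k = Gd⁴/(8D³N_a) = (77.2×10³)(9.8⁴)/(8·129.0³·4) = 10.366 N/mm
U = ½kδ² = 0.5 × 10.366 × 46.7² = 11303 N·mm = 11.303 J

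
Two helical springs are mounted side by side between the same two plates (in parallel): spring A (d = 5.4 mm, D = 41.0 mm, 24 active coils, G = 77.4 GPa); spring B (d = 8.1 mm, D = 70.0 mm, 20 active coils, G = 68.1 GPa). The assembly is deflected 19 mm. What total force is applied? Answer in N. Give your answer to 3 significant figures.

196 N

k_A = Gd⁴/(8D³N_a) = (77.4×10³)(5.4⁴)/(8·41.0³·24) = 4.9735 N/mm
k_B = Gd⁴/(8D³N_a) = (68.1×10³)(8.1⁴)/(8·70.0³·20) = 5.3416 N/mm
Parallel: k_eq = 4.9735 + 5.3416 = 10.315 N/mm
F = k_eq·δ = 10.315·19 = 195.99 N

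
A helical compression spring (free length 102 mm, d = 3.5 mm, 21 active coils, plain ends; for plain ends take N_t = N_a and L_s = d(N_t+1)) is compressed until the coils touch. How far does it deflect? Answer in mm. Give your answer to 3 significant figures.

25.0 mm

N_t = 21; L_s = 3.5·22 = 77 mm
δ_solid = L₀ − L_s = 102 − 77 = 25 mm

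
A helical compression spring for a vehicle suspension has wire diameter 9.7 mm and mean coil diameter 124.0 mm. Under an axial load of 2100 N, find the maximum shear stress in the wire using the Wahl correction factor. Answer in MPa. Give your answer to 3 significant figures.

Spring index C = D/d = 124.0/9.7 = 12.7835
K_W = (4C−1)/(4C−4) + 0.615/C = 50.134/47.134 + 0.0481 = 1.1118
τ₀ = 8FD/(πd³) = 8·2100·124.0/(π·9.7³) = 2.0832e+06/2867.2 = 726.55 MPa
τ_max = K·τ₀ = 1.1118 × 726.55 = 807.75 MPa

808 MPa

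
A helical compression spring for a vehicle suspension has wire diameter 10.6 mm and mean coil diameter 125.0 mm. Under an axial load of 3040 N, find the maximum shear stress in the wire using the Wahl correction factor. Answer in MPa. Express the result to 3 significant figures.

911 MPa

Spring index C = D/d = 125.0/10.6 = 11.7925
K_W = (4C−1)/(4C−4) + 0.615/C = 46.170/43.170 + 0.0522 = 1.1216
τ₀ = 8FD/(πd³) = 8·3040·125.0/(π·10.6³) = 3.04e+06/3741.7 = 812.47 MPa
τ_max = K·τ₀ = 1.1216 × 812.47 = 911.3 MPa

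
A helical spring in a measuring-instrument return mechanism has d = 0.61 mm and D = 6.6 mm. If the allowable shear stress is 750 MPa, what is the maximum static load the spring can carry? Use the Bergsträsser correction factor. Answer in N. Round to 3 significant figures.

9.01 N

C = D/d = 6.6/0.61 = 10.8197
K_B = (4C+2)/(4C−3) = 45.279/40.279 = 1.1241
τ_max = K·8FD/(πd³) → F_max = τ_allow·πd³/(8DK)
F_max = 750·π·0.61³/(8·6.6·1.1241) = 534.81/59.354 = 9.0105 N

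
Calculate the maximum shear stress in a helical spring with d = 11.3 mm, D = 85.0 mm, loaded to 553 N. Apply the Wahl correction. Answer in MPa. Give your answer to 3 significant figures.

99.3 MPa

Spring index C = D/d = 85.0/11.3 = 7.5221
K_W = (4C−1)/(4C−4) + 0.615/C = 29.088/26.088 + 0.0818 = 1.1968
τ₀ = 8FD/(πd³) = 8·553·85.0/(π·11.3³) = 376040/4533 = 82.956 MPa
τ_max = K·τ₀ = 1.1968 × 82.956 = 99.278 MPa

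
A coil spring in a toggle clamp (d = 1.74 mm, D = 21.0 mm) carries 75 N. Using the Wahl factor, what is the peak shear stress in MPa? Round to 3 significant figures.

Spring index C = D/d = 21.0/1.74 = 12.0690
K_W = (4C−1)/(4C−4) + 0.615/C = 47.276/44.276 + 0.0510 = 1.1187
τ₀ = 8FD/(πd³) = 8·75·21.0/(π·1.74³) = 12600/16.55 = 761.33 MPa
τ_max = K·τ₀ = 1.1187 × 761.33 = 851.71 MPa

852 MPa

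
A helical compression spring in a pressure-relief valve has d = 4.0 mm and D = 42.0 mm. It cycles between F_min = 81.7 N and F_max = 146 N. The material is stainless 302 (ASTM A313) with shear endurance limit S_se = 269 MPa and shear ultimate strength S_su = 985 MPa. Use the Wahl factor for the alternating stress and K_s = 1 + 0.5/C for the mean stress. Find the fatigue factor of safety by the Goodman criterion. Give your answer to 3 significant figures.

C = D/d = 42.0/4.0 = 10.5000; K_W = (4C−1)/(4C−4)+0.615/C = 1.1375; K_s = 1+0.5/C = 1.0476
F_a = (F_max−F_min)/2 = 32.15 N; F_m = (F_max+F_min)/2 = 113.85 N
τ_a = K_W·8F_aD/(πd³) = 1.1375 × 53.727 = 61.115 MPa
τ_m = K_s·8F_mD/(πd³) = 1.0476 × 190.26 = 199.32 MPa
Goodman: 1/n_f = τ_a/S_se + τ_m/S_su = 61.115/269 + 199.32/985 = 0.22719 + 0.20235 = 0.42955
n_f = 1/0.42955 = 2.328

2.33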